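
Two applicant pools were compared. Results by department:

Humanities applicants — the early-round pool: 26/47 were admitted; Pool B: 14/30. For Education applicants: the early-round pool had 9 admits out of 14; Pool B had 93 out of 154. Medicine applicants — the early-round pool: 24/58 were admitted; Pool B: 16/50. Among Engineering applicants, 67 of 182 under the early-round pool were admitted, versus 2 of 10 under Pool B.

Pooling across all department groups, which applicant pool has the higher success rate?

Humanities: the early-round pool 26/47 = 55.3%, Pool B 14/30 = 46.7% → the early-round pool
Education: the early-round pool 9/14 = 64.3%, Pool B 93/154 = 60.4% → the early-round pool
Medicine: the early-round pool 24/58 = 41.4%, Pool B 16/50 = 32.0% → the early-round pool
Engineering: the early-round pool 67/182 = 36.8%, Pool B 2/10 = 20.0% → the early-round pool
Overall: the early-round pool 126/301 = 41.9%, Pool B 125/244 = 51.2% → Pool B
(The early-round pool wins every department group but Pool B wins overall — the early-round pool's applicants skew toward the low-rate Engineering group.)

Pool B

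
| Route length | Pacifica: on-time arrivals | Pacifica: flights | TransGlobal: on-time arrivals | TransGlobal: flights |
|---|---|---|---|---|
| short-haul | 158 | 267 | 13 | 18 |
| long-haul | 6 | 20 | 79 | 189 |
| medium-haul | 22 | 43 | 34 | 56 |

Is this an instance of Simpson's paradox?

Short-haul: Pacifica 158/267 = 59.2%, TransGlobal 13/18 = 72.2% → TransGlobal
Long-haul: Pacifica 6/20 = 30.0%, TransGlobal 79/189 = 41.8% → TransGlobal
Medium-haul: Pacifica 22/43 = 51.2%, TransGlobal 34/56 = 60.7% → TransGlobal
Overall: Pacifica 186/330 = 56.4%, TransGlobal 126/263 = 47.9% → Pacifica
TransGlobal wins each route group but Pacifica wins overall — the comparison reverses. TransGlobal's flights skew toward long-haul, which has a lower base rate.

Yes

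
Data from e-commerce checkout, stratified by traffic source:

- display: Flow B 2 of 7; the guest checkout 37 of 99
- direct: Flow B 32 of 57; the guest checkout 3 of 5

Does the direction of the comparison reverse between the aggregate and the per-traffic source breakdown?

Yes

Display: Flow B 2/7 = 28.6%, the guest checkout 37/99 = 37.4% → the guest checkout
Direct: Flow B 32/57 = 56.1%, the guest checkout 3/5 = 60.0% → the guest checkout
Overall: Flow B 34/64 = 53.1%, the guest checkout 40/104 = 38.5% → Flow B
The guest checkout wins each traffic group but Flow B wins overall — the comparison reverses. The guest checkout's sessions skew toward display, which has a lower base rate.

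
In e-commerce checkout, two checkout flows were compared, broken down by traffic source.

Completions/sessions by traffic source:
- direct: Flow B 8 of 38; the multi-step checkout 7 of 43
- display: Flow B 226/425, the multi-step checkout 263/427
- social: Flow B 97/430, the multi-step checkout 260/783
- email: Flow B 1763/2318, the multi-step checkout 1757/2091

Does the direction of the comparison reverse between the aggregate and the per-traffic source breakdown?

No

Direct: Flow B 8/38 = 21.1%, the multi-step checkout 7/43 = 16.3% → Flow B
Display: Flow B 226/425 = 53.2%, the multi-step checkout 263/427 = 61.6% → the multi-step checkout
Social: Flow B 97/430 = 22.6%, the multi-step checkout 260/783 = 33.2% → the multi-step checkout
Email: Flow B 1763/2318 = 76.1%, the multi-step checkout 1757/2091 = 84.0% → the multi-step checkout
Overall: Flow B 2094/3211 = 65.2%, the multi-step checkout 2287/3344 = 68.4% → the multi-step checkout
Neither sweeps: Flow B wins 1 of 4 groups, the multi-step checkout wins 3. The multi-step checkout wins overall but not every group — no Simpson reversal.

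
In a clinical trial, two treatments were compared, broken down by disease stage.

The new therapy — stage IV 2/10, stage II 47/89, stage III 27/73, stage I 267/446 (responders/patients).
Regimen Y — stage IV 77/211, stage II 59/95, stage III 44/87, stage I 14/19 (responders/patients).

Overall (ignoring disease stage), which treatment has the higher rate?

the new therapy

Stage IV: the new therapy 2/10 = 20.0%, Regimen Y 77/211 = 36.5% → Regimen Y
Stage II: the new therapy 47/89 = 52.8%, Regimen Y 59/95 = 62.1% → Regimen Y
Stage III: the new therapy 27/73 = 37.0%, Regimen Y 44/87 = 50.6% → Regimen Y
Stage I: the new therapy 267/446 = 59.9%, Regimen Y 14/19 = 73.7% → Regimen Y
Overall: the new therapy 343/618 = 55.5%, Regimen Y 194/412 = 47.1% → the new therapy
(Regimen Y wins every disease group but the new therapy wins overall — Regimen Y's patients skew toward the low-rate stage IV group.)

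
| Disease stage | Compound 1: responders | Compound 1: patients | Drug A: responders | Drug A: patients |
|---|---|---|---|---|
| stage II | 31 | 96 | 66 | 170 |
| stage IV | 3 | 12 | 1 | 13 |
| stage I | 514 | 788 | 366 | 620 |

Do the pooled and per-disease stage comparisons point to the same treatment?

Stage II: Compound 1 31/96 = 32.3%, Drug A 66/170 = 38.8% → Drug A
Stage IV: Compound 1 3/12 = 25.0%, Drug A 1/13 = 7.7% → Compound 1
Stage I: Compound 1 514/788 = 65.2%, Drug A 366/620 = 59.0% → Compound 1
Overall: Compound 1 548/896 = 61.2%, Drug A 433/803 = 53.9% → Compound 1
Neither sweeps: Compound 1 wins 2 of 3 groups, Drug A wins 1. Compound 1 wins overall but not every group — no Simpson reversal.

No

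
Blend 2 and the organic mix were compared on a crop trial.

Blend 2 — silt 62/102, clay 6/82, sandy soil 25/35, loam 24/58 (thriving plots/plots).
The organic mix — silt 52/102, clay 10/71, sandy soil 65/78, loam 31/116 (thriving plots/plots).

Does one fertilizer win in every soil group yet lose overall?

No

Silt: Blend 2 62/102 = 60.8%, the organic mix 52/102 = 51.0% → Blend 2
Clay: Blend 2 6/82 = 7.3%, the organic mix 10/71 = 14.1% → the organic mix
Sandy soil: Blend 2 25/35 = 71.4%, the organic mix 65/78 = 83.3% → the organic mix
Loam: Blend 2 24/58 = 41.4%, the organic mix 31/116 = 26.7% → Blend 2
Overall: Blend 2 117/277 = 42.2%, the organic mix 158/367 = 43.1% → the organic mix
Neither sweeps: Blend 2 wins 2 of 4 groups, the organic mix wins 2. The organic mix wins overall but not every group — no Simpson reversal.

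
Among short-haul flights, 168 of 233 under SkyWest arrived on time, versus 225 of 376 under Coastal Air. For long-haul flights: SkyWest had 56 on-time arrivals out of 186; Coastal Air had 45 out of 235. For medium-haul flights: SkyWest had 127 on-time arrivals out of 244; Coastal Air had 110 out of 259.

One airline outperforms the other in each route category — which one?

Short-haul: SkyWest 168/233 = 72.1%, Coastal Air 225/376 = 59.8% → SkyWest
Long-haul: SkyWest 56/186 = 30.1%, Coastal Air 45/235 = 19.1% → SkyWest
Medium-haul: SkyWest 127/244 = 52.0%, Coastal Air 110/259 = 42.5% → SkyWest
SkyWest has the higher rate in all 3 groups.

SkyWest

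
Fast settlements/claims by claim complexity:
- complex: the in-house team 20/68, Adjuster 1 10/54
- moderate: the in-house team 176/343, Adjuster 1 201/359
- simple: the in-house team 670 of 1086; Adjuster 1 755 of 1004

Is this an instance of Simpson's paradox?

No

Complex: the in-house team 20/68 = 29.4%, Adjuster 1 10/54 = 18.5% → the in-house team
Moderate: the in-house team 176/343 = 51.3%, Adjuster 1 201/359 = 56.0% → Adjuster 1
Simple: the in-house team 670/1086 = 61.7%, Adjuster 1 755/1004 = 75.2% → Adjuster 1
Overall: the in-house team 866/1497 = 57.8%, Adjuster 1 966/1417 = 68.2% → Adjuster 1
Neither sweeps: the in-house team wins 1 of 3 groups, Adjuster 1 wins 2. Adjuster 1 wins overall but not every group — no Simpson reversal.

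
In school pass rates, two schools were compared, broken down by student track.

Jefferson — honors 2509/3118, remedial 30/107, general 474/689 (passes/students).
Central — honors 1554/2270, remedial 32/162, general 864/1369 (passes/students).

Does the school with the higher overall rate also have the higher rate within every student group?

Yes

Honors: Jefferson 2509/3118 = 80.5%, Central 1554/2270 = 68.5% → Jefferson
Remedial: Jefferson 30/107 = 28.0%, Central 32/162 = 19.8% → Jefferson
General: Jefferson 474/689 = 68.8%, Central 864/1369 = 63.1% → Jefferson
Overall: Jefferson 3013/3914 = 77.0%, Central 2450/3801 = 64.5% → Jefferson
Jefferson wins overall and in every student group — no reversal.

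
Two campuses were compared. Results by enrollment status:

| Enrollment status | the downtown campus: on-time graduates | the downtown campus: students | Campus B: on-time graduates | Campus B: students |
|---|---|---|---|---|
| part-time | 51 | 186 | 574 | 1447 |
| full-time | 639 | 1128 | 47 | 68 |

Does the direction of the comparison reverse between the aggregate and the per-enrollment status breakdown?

Yes

Part-time: the downtown campus 51/186 = 27.4%, Campus B 574/1447 = 39.7% → Campus B
Full-time: the downtown campus 639/1128 = 56.6%, Campus B 47/68 = 69.1% → Campus B
Overall: the downtown campus 690/1314 = 52.5%, Campus B 621/1515 = 41.0% → the downtown campus
Campus B wins each enrollment group but the downtown campus wins overall — the comparison reverses. Campus B's students skew toward part-time, which has a lower base rate.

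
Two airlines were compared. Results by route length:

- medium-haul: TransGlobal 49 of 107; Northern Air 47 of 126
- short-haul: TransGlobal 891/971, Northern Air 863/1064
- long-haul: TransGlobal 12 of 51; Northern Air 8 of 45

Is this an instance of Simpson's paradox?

No

Medium-haul: TransGlobal 49/107 = 45.8%, Northern Air 47/126 = 37.3% → TransGlobal
Short-haul: TransGlobal 891/971 = 91.8%, Northern Air 863/1064 = 81.1% → TransGlobal
Long-haul: TransGlobal 12/51 = 23.5%, Northern Air 8/45 = 17.8% → TransGlobal
Overall: TransGlobal 952/1129 = 84.3%, Northern Air 918/1235 = 74.3% → TransGlobal
TransGlobal wins overall and in every route group — no reversal.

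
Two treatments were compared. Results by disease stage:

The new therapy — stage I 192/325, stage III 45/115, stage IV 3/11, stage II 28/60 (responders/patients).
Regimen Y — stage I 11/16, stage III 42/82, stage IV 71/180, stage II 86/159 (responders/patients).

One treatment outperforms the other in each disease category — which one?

Regimen Y

Stage I: the new therapy 192/325 = 59.1%, Regimen Y 11/16 = 68.8% → Regimen Y
Stage III: the new therapy 45/115 = 39.1%, Regimen Y 42/82 = 51.2% → Regimen Y
Stage IV: the new therapy 3/11 = 27.3%, Regimen Y 71/180 = 39.4% → Regimen Y
Stage II: the new therapy 28/60 = 46.7%, Regimen Y 86/159 = 54.1% → Regimen Y
Regimen Y has the higher rate in all 4 groups.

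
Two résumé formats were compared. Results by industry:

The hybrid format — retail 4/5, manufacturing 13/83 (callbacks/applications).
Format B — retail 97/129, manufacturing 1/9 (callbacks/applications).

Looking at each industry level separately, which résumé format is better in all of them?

the hybrid format

Retail: the hybrid format 4/5 = 80.0%, Format B 97/129 = 75.2% → the hybrid format
Manufacturing: the hybrid format 13/83 = 15.7%, Format B 1/9 = 11.1% → the hybrid format
The hybrid format has the higher rate in both groups.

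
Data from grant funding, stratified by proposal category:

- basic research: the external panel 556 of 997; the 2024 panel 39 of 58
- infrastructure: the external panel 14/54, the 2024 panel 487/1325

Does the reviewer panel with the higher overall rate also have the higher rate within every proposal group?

No

Basic research: the external panel 556/997 = 55.8%, the 2024 panel 39/58 = 67.2% → the 2024 panel
Infrastructure: the external panel 14/54 = 25.9%, the 2024 panel 487/1325 = 36.8% → the 2024 panel
Overall: the external panel 570/1051 = 54.2%, the 2024 panel 526/1383 = 38.0% → the external panel
The 2024 panel wins each proposal group but the external panel wins overall — the comparison reverses. The 2024 panel's proposals skew toward infrastructure, which has a lower base rate.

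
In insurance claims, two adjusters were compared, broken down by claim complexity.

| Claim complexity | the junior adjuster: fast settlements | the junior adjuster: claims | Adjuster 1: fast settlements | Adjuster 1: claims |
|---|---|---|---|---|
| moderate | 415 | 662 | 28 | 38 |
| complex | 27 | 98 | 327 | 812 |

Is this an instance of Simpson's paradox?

Moderate: the junior adjuster 415/662 = 62.7%, Adjuster 1 28/38 = 73.7% → Adjuster 1
Complex: the junior adjuster 27/98 = 27.6%, Adjuster 1 327/812 = 40.3% → Adjuster 1
Overall: the junior adjuster 442/760 = 58.2%, Adjuster 1 355/850 = 41.8% → the junior adjuster
Adjuster 1 wins each claim group but the junior adjuster wins overall — the comparison reverses. Adjuster 1's claims skew toward complex, which has a lower base rate.

Yes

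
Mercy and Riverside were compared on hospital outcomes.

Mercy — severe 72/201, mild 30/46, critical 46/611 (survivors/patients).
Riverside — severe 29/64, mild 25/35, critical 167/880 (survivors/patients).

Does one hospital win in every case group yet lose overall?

Severe: Mercy 72/201 = 35.8%, Riverside 29/64 = 45.3% → Riverside
Mild: Mercy 30/46 = 65.2%, Riverside 25/35 = 71.4% → Riverside
Critical: Mercy 46/611 = 7.5%, Riverside 167/880 = 19.0% → Riverside
Overall: Mercy 148/858 = 17.2%, Riverside 221/979 = 22.6% → Riverside
Riverside wins overall and in every case group — no reversal.

No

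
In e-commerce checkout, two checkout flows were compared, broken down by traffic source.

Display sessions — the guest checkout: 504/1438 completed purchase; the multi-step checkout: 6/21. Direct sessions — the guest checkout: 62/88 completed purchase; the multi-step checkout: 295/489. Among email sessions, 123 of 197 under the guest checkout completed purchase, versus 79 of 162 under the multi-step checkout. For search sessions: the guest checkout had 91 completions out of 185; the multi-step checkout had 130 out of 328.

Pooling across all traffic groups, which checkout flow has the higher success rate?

Display: the guest checkout 504/1438 = 35.0%, the multi-step checkout 6/21 = 28.6% → the guest checkout
Direct: the guest checkout 62/88 = 70.5%, the multi-step checkout 295/489 = 60.3% → the guest checkout
Email: the guest checkout 123/197 = 62.4%, the multi-step checkout 79/162 = 48.8% → the guest checkout
Search: the guest checkout 91/185 = 49.2%, the multi-step checkout 130/328 = 39.6% → the guest checkout
Overall: the guest checkout 780/1908 = 40.9%, the multi-step checkout 510/1000 = 51.0% → the multi-step checkout
(The guest checkout wins every traffic group but the multi-step checkout wins overall — the guest checkout's sessions skew toward the low-rate display group.)

the multi-step checkout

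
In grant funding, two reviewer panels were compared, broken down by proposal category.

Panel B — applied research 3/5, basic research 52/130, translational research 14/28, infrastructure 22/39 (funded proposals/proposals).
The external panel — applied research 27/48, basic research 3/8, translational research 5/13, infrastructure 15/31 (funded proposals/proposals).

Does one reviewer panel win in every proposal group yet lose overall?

Applied research: Panel B 3/5 = 60.0%, the external panel 27/48 = 56.2% → Panel B
Basic research: Panel B 52/130 = 40.0%, the external panel 3/8 = 37.5% → Panel B
Translational research: Panel B 14/28 = 50.0%, the external panel 5/13 = 38.5% → Panel B
Infrastructure: Panel B 22/39 = 56.4%, the external panel 15/31 = 48.4% → Panel B
Overall: Panel B 91/202 = 45.0%, the external panel 50/100 = 50.0% → the external panel
Panel B wins each proposal group but the external panel wins overall — the comparison reverses. Panel B's proposals skew toward basic research, which has a lower base rate.

Yes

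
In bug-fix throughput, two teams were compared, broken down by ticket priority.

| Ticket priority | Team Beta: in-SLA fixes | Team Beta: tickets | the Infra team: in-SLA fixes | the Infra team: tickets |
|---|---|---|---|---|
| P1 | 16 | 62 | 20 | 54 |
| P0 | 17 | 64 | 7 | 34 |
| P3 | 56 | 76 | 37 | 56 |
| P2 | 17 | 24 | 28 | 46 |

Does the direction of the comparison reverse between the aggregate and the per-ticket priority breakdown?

P1: Team Beta 16/62 = 25.8%, the Infra team 20/54 = 37.0% → the Infra team
P0: Team Beta 17/64 = 26.6%, the Infra team 7/34 = 20.6% → Team Beta
P3: Team Beta 56/76 = 73.7%, the Infra team 37/56 = 66.1% → Team Beta
P2: Team Beta 17/24 = 70.8%, the Infra team 28/46 = 60.9% → Team Beta
Overall: Team Beta 106/226 = 46.9%, the Infra team 92/190 = 48.4% → the Infra team
Neither sweeps: Team Beta wins 3 of 4 groups, the Infra team wins 1. The Infra team wins overall but not every group — no Simpson reversal.

No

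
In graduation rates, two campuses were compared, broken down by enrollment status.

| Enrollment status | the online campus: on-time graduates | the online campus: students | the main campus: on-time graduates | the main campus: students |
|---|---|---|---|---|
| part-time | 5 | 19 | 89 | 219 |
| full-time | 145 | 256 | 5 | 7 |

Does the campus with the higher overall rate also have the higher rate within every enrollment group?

No

Part-time: the online campus 5/19 = 26.3%, the main campus 89/219 = 40.6% → the main campus
Full-time: the online campus 145/256 = 56.6%, the main campus 5/7 = 71.4% → the main campus
Overall: the online campus 150/275 = 54.5%, the main campus 94/226 = 41.6% → the online campus
The main campus wins each enrollment group but the online campus wins overall — the comparison reverses. The main campus's students skew toward part-time, which has a lower base rate.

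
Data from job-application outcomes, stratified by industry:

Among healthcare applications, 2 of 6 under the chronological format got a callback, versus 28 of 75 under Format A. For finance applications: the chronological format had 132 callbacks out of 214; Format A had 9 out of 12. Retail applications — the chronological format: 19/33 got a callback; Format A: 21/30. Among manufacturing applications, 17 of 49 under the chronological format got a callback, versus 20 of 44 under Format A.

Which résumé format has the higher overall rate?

the chronological format

Healthcare: the chronological format 2/6 = 33.3%, Format A 28/75 = 37.3% → Format A
Finance: the chronological format 132/214 = 61.7%, Format A 9/12 = 75.0% → Format A
Retail: the chronological format 19/33 = 57.6%, Format A 21/30 = 70.0% → Format A
Manufacturing: the chronological format 17/49 = 34.7%, Format A 20/44 = 45.5% → Format A
Overall: the chronological format 170/302 = 56.3%, Format A 78/161 = 48.4% → the chronological format
(Format A wins every industry group but the chronological format wins overall — Format A's applications skew toward the low-rate healthcare group.)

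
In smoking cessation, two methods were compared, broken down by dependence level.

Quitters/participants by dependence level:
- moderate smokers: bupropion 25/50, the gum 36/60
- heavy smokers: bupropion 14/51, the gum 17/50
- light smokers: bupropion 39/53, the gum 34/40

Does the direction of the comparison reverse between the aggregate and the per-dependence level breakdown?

No

Moderate smokers: bupropion 25/50 = 50.0%, the gum 36/60 = 60.0% → the gum
Heavy smokers: bupropion 14/51 = 27.5%, the gum 17/50 = 34.0% → the gum
Light smokers: bupropion 39/53 = 73.6%, the gum 34/40 = 85.0% → the gum
Overall: bupropion 78/154 = 50.6%, the gum 87/150 = 58.0% → the gum
The gum wins overall and in every dependence group — no reversal.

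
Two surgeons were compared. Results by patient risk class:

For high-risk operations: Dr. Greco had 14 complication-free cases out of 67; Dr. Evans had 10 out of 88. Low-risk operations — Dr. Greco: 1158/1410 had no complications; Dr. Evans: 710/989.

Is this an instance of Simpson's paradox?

No

High-risk: Dr. Greco 14/67 = 20.9%, Dr. Evans 10/88 = 11.4% → Dr. Greco
Low-risk: Dr. Greco 1158/1410 = 82.1%, Dr. Evans 710/989 = 71.8% → Dr. Greco
Overall: Dr. Greco 1172/1477 = 79.4%, Dr. Evans 720/1077 = 66.9% → Dr. Greco
Dr. Greco wins overall and in every patient risk group — no reversal.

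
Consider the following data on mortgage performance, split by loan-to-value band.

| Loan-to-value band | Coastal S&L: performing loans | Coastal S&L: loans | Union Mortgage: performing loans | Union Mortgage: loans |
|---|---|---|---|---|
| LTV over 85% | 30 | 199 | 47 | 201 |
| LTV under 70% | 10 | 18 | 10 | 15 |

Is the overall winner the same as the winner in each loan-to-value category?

Yes

LTV over 85%: Coastal S&L 30/199 = 15.1%, Union Mortgage 47/201 = 23.4% → Union Mortgage
LTV under 70%: Coastal S&L 10/18 = 55.6%, Union Mortgage 10/15 = 66.7% → Union Mortgage
Overall: Coastal S&L 40/217 = 18.4%, Union Mortgage 57/216 = 26.4% → Union Mortgage
Union Mortgage wins overall and in every loan-to-value group — no reversal.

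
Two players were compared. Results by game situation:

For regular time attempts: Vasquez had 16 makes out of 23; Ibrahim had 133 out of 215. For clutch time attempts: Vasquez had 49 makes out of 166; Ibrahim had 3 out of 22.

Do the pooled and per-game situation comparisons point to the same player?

No

Regular time: Vasquez 16/23 = 69.6%, Ibrahim 133/215 = 61.9% → Vasquez
Clutch time: Vasquez 49/166 = 29.5%, Ibrahim 3/22 = 13.6% → Vasquez
Overall: Vasquez 65/189 = 34.4%, Ibrahim 136/237 = 57.4% → Ibrahim
Vasquez wins each game group but Ibrahim wins overall — the comparison reverses. Vasquez's attempts skew toward clutch time, which has a lower base rate.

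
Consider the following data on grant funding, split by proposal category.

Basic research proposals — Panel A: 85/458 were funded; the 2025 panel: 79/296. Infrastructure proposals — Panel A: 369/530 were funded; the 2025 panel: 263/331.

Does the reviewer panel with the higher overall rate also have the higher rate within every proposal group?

Yes

Basic research: Panel A 85/458 = 18.6%, the 2025 panel 79/296 = 26.7% → the 2025 panel
Infrastructure: Panel A 369/530 = 69.6%, the 2025 panel 263/331 = 79.5% → the 2025 panel
Overall: Panel A 454/988 = 46.0%, the 2025 panel 342/627 = 54.5% → the 2025 panel
The 2025 panel wins overall and in every proposal group — no reversal.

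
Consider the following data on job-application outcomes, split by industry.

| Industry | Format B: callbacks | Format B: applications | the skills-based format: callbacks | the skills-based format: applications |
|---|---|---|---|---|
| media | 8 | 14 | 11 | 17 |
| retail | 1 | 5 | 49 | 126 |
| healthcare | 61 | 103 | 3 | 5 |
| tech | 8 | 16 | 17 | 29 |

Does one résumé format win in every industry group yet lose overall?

Yes

Media: Format B 8/14 = 57.1%, the skills-based format 11/17 = 64.7% → the skills-based format
Retail: Format B 1/5 = 20.0%, the skills-based format 49/126 = 38.9% → the skills-based format
Healthcare: Format B 61/103 = 59.2%, the skills-based format 3/5 = 60.0% → the skills-based format
Tech: Format B 8/16 = 50.0%, the skills-based format 17/29 = 58.6% → the skills-based format
Overall: Format B 78/138 = 56.5%, the skills-based format 80/177 = 45.2% → Format B
The skills-based format wins each industry group but Format B wins overall — the comparison reverses. The skills-based format's applications skew toward retail, which has a lower base rate.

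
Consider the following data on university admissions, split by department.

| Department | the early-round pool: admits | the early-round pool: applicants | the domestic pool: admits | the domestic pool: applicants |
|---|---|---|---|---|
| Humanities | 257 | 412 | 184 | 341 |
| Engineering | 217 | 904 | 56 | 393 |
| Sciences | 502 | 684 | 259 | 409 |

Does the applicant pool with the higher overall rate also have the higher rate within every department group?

Humanities: the early-round pool 257/412 = 62.4%, the domestic pool 184/341 = 54.0% → the early-round pool
Engineering: the early-round pool 217/904 = 24.0%, the domestic pool 56/393 = 14.2% → the early-round pool
Sciences: the early-round pool 502/684 = 73.4%, the domestic pool 259/409 = 63.3% → the early-round pool
Overall: the early-round pool 976/2000 = 48.8%, the domestic pool 499/1143 = 43.7% → the early-round pool
The early-round pool wins overall and in every department group — no reversal.

Yes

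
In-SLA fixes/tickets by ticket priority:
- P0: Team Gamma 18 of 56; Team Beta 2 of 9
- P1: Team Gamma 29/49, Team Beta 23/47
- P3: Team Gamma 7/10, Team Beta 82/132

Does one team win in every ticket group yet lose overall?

Yes

P0: Team Gamma 18/56 = 32.1%, Team Beta 2/9 = 22.2% → Team Gamma
P1: Team Gamma 29/49 = 59.2%, Team Beta 23/47 = 48.9% → Team Gamma
P3: Team Gamma 7/10 = 70.0%, Team Beta 82/132 = 62.1% → Team Gamma
Overall: Team Gamma 54/115 = 47.0%, Team Beta 107/188 = 56.9% → Team Beta
Team Gamma wins each ticket group but Team Beta wins overall — the comparison reverses. Team Gamma's tickets skew toward P0, which has a lower base rate.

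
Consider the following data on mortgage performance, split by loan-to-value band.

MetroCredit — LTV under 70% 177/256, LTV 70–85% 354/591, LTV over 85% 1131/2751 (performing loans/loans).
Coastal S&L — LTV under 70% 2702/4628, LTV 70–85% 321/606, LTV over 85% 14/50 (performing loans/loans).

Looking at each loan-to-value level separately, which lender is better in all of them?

MetroCredit

LTV under 70%: MetroCredit 177/256 = 69.1%, Coastal S&L 2702/4628 = 58.4% → MetroCredit
LTV 70–85%: MetroCredit 354/591 = 59.9%, Coastal S&L 321/606 = 53.0% → MetroCredit
LTV over 85%: MetroCredit 1131/2751 = 41.1%, Coastal S&L 14/50 = 28.0% → MetroCredit
MetroCredit has the higher rate in all 3 groups.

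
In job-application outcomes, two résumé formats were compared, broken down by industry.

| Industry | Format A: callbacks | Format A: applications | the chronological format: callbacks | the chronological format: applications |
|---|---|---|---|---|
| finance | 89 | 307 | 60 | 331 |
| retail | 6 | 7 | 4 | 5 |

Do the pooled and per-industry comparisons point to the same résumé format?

Yes

Finance: Format A 89/307 = 29.0%, the chronological format 60/331 = 18.1% → Format A
Retail: Format A 6/7 = 85.7%, the chronological format 4/5 = 80.0% → Format A
Overall: Format A 95/314 = 30.3%, the chronological format 64/336 = 19.0% → Format A
Format A wins overall and in every industry group — no reversal.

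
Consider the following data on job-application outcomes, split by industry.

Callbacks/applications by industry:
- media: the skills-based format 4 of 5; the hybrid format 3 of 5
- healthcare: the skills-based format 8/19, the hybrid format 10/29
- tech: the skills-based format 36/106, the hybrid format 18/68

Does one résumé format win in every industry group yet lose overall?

No

Media: the skills-based format 4/5 = 80.0%, the hybrid format 3/5 = 60.0% → the skills-based format
Healthcare: the skills-based format 8/19 = 42.1%, the hybrid format 10/29 = 34.5% → the skills-based format
Tech: the skills-based format 36/106 = 34.0%, the hybrid format 18/68 = 26.5% → the skills-based format
Overall: the skills-based format 48/130 = 36.9%, the hybrid format 31/102 = 30.4% → the skills-based format
The skills-based format wins overall and in every industry group — no reversal.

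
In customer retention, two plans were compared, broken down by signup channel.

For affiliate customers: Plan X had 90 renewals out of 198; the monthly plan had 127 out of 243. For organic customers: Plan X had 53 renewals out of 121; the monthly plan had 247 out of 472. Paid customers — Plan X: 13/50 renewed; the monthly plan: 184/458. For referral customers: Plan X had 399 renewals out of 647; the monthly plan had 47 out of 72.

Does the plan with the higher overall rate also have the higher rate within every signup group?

Affiliate: Plan X 90/198 = 45.5%, the monthly plan 127/243 = 52.3% → the monthly plan
Organic: Plan X 53/121 = 43.8%, the monthly plan 247/472 = 52.3% → the monthly plan
Paid: Plan X 13/50 = 26.0%, the monthly plan 184/458 = 40.2% → the monthly plan
Referral: Plan X 399/647 = 61.7%, the monthly plan 47/72 = 65.3% → the monthly plan
Overall: Plan X 555/1016 = 54.6%, the monthly plan 605/1245 = 48.6% → Plan X
The monthly plan wins each signup group but Plan X wins overall — the comparison reverses. The monthly plan's customers skew toward paid, which has a lower base rate.

No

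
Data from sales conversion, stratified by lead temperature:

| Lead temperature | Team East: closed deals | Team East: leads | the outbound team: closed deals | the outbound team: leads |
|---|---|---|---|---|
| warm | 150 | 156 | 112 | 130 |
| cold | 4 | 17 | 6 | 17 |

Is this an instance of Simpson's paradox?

Warm: Team East 150/156 = 96.2%, the outbound team 112/130 = 86.2% → Team East
Cold: Team East 4/17 = 23.5%, the outbound team 6/17 = 35.3% → the outbound team
Overall: Team East 154/173 = 89.0%, the outbound team 118/147 = 80.3% → Team East
Neither sweeps: Team East wins 1 of 2 groups, the outbound team wins 1. Team East wins overall but not every group — no Simpson reversal.

No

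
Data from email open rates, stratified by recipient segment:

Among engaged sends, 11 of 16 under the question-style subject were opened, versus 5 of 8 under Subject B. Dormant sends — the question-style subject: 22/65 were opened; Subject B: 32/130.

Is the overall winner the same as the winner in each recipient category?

Yes

Engaged: the question-style subject 11/16 = 68.8%, Subject B 5/8 = 62.5% → the question-style subject
Dormant: the question-style subject 22/65 = 33.8%, Subject B 32/130 = 24.6% → the question-style subject
Overall: the question-style subject 33/81 = 40.7%, Subject B 37/138 = 26.8% → the question-style subject
The question-style subject wins overall and in every recipient group — no reversal.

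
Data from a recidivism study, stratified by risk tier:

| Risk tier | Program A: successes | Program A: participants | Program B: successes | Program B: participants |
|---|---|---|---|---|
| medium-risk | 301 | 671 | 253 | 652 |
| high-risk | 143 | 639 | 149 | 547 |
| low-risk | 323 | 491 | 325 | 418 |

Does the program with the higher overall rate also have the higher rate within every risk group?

No

Medium-risk: Program A 301/671 = 44.9%, Program B 253/652 = 38.8% → Program A
High-risk: Program A 143/639 = 22.4%, Program B 149/547 = 27.2% → Program B
Low-risk: Program A 323/491 = 65.8%, Program B 325/418 = 77.8% → Program B
Overall: Program A 767/1801 = 42.6%, Program B 727/1617 = 45.0% → Program B
Neither sweeps: Program A wins 1 of 3 groups, Program B wins 2. Program B wins overall but not every group — no Simpson reversal.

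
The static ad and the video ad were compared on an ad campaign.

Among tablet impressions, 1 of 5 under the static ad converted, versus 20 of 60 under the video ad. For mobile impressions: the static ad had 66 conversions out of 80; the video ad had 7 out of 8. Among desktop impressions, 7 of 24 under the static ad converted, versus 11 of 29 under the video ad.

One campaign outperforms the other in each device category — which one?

Tablet: the static ad 1/5 = 20.0%, the video ad 20/60 = 33.3% → the video ad
Mobile: the static ad 66/80 = 82.5%, the video ad 7/8 = 87.5% → the video ad
Desktop: the static ad 7/24 = 29.2%, the video ad 11/29 = 37.9% → the video ad
The video ad has the higher rate in all 3 groups.

the video ad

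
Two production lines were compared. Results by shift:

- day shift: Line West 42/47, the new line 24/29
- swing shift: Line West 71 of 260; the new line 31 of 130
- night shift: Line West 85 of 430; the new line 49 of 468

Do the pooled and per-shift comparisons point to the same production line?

Yes

Day shift: Line West 42/47 = 89.4%, the new line 24/29 = 82.8% → Line West
Swing shift: Line West 71/260 = 27.3%, the new line 31/130 = 23.8% → Line West
Night shift: Line West 85/430 = 19.8%, the new line 49/468 = 10.5% → Line West
Overall: Line West 198/737 = 26.9%, the new line 104/627 = 16.6% → Line West
Line West wins overall and in every shift group — no reversal.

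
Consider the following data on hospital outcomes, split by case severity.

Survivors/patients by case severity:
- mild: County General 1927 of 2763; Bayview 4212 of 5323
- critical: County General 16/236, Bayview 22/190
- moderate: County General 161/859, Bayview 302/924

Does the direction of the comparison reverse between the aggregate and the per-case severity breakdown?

No

Mild: County General 1927/2763 = 69.7%, Bayview 4212/5323 = 79.1% → Bayview
Critical: County General 16/236 = 6.8%, Bayview 22/190 = 11.6% → Bayview
Moderate: County General 161/859 = 18.7%, Bayview 302/924 = 32.7% → Bayview
Overall: County General 2104/3858 = 54.5%, Bayview 4536/6437 = 70.5% → Bayview
Bayview wins overall and in every case group — no reversal.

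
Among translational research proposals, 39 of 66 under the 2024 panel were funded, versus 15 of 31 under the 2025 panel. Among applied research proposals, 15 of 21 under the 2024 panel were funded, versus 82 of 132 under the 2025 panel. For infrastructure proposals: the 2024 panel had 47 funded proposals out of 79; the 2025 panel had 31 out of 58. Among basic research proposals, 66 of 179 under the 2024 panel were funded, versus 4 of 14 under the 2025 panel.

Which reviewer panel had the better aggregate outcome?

Translational research: the 2024 panel 39/66 = 59.1%, the 2025 panel 15/31 = 48.4% → the 2024 panel
Applied research: the 2024 panel 15/21 = 71.4%, the 2025 panel 82/132 = 62.1% → the 2024 panel
Infrastructure: the 2024 panel 47/79 = 59.5%, the 2025 panel 31/58 = 53.4% → the 2024 panel
Basic research: the 2024 panel 66/179 = 36.9%, the 2025 panel 4/14 = 28.6% → the 2024 panel
Overall: the 2024 panel 167/345 = 48.4%, the 2025 panel 132/235 = 56.2% → the 2025 panel
(The 2024 panel wins every proposal group but the 2025 panel wins overall — the 2024 panel's proposals skew toward the low-rate basic research group.)

the 2025 panel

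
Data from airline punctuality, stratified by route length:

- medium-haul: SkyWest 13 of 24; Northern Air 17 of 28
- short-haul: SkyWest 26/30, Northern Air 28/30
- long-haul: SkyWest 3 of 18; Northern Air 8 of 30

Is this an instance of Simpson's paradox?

Medium-haul: SkyWest 13/24 = 54.2%, Northern Air 17/28 = 60.7% → Northern Air
Short-haul: SkyWest 26/30 = 86.7%, Northern Air 28/30 = 93.3% → Northern Air
Long-haul: SkyWest 3/18 = 16.7%, Northern Air 8/30 = 26.7% → Northern Air
Overall: SkyWest 42/72 = 58.3%, Northern Air 53/88 = 60.2% → Northern Air
Northern Air wins overall and in every route group — no reversal.

No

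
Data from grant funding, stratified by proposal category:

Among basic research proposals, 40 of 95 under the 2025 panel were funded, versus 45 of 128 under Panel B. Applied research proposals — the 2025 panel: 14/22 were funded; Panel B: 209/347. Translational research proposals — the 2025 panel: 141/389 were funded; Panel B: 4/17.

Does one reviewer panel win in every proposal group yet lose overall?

Yes

Basic research: the 2025 panel 40/95 = 42.1%, Panel B 45/128 = 35.2% → the 2025 panel
Applied research: the 2025 panel 14/22 = 63.6%, Panel B 209/347 = 60.2% → the 2025 panel
Translational research: the 2025 panel 141/389 = 36.2%, Panel B 4/17 = 23.5% → the 2025 panel
Overall: the 2025 panel 195/506 = 38.5%, Panel B 258/492 = 52.4% → Panel B
The 2025 panel wins each proposal group but Panel B wins overall — the comparison reverses. The 2025 panel's proposals skew toward translational research, which has a lower base rate.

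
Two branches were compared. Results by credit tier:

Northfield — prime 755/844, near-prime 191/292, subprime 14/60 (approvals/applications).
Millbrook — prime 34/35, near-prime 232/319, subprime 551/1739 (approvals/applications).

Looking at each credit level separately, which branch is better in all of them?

Prime: Northfield 755/844 = 89.5%, Millbrook 34/35 = 97.1% → Millbrook
Near-prime: Northfield 191/292 = 65.4%, Millbrook 232/319 = 72.7% → Millbrook
Subprime: Northfield 14/60 = 23.3%, Millbrook 551/1739 = 31.7% → Millbrook
Millbrook has the higher rate in all 3 groups.

Millbrook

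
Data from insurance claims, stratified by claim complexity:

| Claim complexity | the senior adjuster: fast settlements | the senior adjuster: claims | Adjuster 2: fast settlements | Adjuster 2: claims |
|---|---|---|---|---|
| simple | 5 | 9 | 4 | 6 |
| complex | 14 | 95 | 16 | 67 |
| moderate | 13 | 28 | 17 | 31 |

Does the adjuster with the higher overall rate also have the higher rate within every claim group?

Simple: the senior adjuster 5/9 = 55.6%, Adjuster 2 4/6 = 66.7% → Adjuster 2
Complex: the senior adjuster 14/95 = 14.7%, Adjuster 2 16/67 = 23.9% → Adjuster 2
Moderate: the senior adjuster 13/28 = 46.4%, Adjuster 2 17/31 = 54.8% → Adjuster 2
Overall: the senior adjuster 32/132 = 24.2%, Adjuster 2 37/104 = 35.6% → Adjuster 2
Adjuster 2 wins overall and in every claim group — no reversal.

Yes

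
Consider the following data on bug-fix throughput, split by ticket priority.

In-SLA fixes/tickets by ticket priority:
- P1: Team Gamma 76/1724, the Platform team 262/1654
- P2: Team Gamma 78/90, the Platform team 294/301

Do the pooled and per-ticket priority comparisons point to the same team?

P1: Team Gamma 76/1724 = 4.4%, the Platform team 262/1654 = 15.8% → the Platform team
P2: Team Gamma 78/90 = 86.7%, the Platform team 294/301 = 97.7% → the Platform team
Overall: Team Gamma 154/1814 = 8.5%, the Platform team 556/1955 = 28.4% → the Platform team
The Platform team wins overall and in every ticket group — no reversal.

Yes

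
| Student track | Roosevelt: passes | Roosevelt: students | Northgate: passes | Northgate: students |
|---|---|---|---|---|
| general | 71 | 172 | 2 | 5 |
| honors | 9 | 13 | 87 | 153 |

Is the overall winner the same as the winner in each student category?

No

General: Roosevelt 71/172 = 41.3%, Northgate 2/5 = 40.0% → Roosevelt
Honors: Roosevelt 9/13 = 69.2%, Northgate 87/153 = 56.9% → Roosevelt
Overall: Roosevelt 80/185 = 43.2%, Northgate 89/158 = 56.3% → Northgate
Roosevelt wins each student group but Northgate wins overall — the comparison reverses. Roosevelt's students skew toward general, which has a lower base rate.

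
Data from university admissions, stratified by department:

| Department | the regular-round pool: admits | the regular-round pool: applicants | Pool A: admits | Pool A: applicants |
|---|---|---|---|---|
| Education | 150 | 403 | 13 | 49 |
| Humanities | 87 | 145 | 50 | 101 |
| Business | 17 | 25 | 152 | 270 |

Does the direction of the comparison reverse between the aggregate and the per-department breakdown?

Yes

Education: the regular-round pool 150/403 = 37.2%, Pool A 13/49 = 26.5% → the regular-round pool
Humanities: the regular-round pool 87/145 = 60.0%, Pool A 50/101 = 49.5% → the regular-round pool
Business: the regular-round pool 17/25 = 68.0%, Pool A 152/270 = 56.3% → the regular-round pool
Overall: the regular-round pool 254/573 = 44.3%, Pool A 215/420 = 51.2% → Pool A
The regular-round pool wins each department group but Pool A wins overall — the comparison reverses. The regular-round pool's applicants skew toward Education, which has a lower base rate.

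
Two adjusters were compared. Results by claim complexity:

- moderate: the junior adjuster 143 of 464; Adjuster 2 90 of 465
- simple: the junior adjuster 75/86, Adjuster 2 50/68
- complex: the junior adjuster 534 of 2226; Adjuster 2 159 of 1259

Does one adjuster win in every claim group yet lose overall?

Moderate: the junior adjuster 143/464 = 30.8%, Adjuster 2 90/465 = 19.4% → the junior adjuster
Simple: the junior adjuster 75/86 = 87.2%, Adjuster 2 50/68 = 73.5% → the junior adjuster
Complex: the junior adjuster 534/2226 = 24.0%, Adjuster 2 159/1259 = 12.6% → the junior adjuster
Overall: the junior adjuster 752/2776 = 27.1%, Adjuster 2 299/1792 = 16.7% → the junior adjuster
The junior adjuster wins overall and in every claim group — no reversal.

No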